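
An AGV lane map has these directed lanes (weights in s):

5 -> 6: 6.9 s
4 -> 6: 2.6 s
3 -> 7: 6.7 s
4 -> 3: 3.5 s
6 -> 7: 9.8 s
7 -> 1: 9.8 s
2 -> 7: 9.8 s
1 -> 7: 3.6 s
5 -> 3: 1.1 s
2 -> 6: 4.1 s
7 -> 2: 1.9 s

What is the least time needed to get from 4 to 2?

Enumerating some paths:
4–6–7–2: 2.6+9.8+1.9 = 14.3
4–3–7–2: 3.5+6.7+1.9 = 12.1
The minimum is 12.1 s via 4–3–7–2.

12.1 s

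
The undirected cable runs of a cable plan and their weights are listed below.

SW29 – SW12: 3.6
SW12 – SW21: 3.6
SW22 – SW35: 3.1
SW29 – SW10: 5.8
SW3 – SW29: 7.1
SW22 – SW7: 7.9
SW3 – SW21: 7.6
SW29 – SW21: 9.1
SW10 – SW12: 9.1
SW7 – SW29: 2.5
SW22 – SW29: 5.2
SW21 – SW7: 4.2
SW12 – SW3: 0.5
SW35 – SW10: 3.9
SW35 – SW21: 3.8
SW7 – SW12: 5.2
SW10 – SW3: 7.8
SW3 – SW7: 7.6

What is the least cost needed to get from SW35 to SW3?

Running Dijkstra from SW35:
SW35: 0
SW22: 3.1  (via SW35)
SW21: 3.8  (via SW35)
SW10: 3.9  (via SW35)
SW12: 7.4  (via SW21)
SW3: 7.9  (via SW12)
Shortest route: SW35–SW21–SW12–SW3 = 7.9.

7.9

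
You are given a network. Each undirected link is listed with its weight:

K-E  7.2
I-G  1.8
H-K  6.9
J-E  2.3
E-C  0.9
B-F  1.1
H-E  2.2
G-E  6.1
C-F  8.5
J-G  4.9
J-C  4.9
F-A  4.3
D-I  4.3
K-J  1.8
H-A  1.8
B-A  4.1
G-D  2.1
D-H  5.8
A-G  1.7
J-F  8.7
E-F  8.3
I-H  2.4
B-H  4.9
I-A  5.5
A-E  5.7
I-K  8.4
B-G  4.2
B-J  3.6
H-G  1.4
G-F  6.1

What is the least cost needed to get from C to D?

Compare a few routes:
C–E–H–G–D: 0.9+2.2+1.4+2.1 = 6.6
C–E–H–A–G–D: 0.9+2.2+1.8+1.7+2.1 = 8.7
C–E–H–D: 0.9+2.2+5.8 = 8.9
Cheapest is C–E–H–G–D at 6.6.

6.6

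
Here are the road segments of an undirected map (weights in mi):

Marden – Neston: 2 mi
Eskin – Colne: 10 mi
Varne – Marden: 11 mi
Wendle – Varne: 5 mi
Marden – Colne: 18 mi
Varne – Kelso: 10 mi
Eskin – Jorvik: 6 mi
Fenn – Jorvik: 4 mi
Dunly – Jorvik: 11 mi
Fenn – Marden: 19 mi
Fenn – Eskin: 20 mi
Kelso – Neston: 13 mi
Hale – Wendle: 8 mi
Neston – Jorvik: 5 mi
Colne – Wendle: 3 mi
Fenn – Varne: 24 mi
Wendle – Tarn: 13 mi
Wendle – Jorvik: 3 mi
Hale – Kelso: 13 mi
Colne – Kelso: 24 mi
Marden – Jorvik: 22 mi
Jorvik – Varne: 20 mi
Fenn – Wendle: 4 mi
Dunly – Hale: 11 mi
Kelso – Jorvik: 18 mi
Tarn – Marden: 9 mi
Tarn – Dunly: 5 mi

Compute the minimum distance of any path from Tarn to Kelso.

24 mi

Compare a few routes:
Tarn–Dunly–Hale–Kelso: 5+11+13 = 29
Tarn–Wendle–Varne–Kelso: 13+5+10 = 28
Tarn–Marden–Neston–Kelso: 9+2+13 = 24
Cheapest is Tarn–Marden–Neston–Kelso at 24 mi.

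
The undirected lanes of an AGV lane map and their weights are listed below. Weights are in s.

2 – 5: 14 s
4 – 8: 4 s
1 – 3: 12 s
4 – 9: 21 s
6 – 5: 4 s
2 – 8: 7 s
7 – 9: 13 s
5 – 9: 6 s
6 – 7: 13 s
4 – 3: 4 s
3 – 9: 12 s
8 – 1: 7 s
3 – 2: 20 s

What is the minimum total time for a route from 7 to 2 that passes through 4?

Shortest 7→4: 7–9–3–4 = 29
Best 4 to 2: 4–8–2 costing 11
Total via 4: 29 + 11 = 40 s.

40 s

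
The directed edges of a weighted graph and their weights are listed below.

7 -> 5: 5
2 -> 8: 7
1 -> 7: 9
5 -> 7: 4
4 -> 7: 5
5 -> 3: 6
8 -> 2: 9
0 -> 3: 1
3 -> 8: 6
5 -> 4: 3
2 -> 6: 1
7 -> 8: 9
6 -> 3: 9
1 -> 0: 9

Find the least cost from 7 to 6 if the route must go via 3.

27

Shortest 7→3: 7 → 5 → 3 = 11
Best 3 to 6: 3 → 8 → 2 → 6 costing 16
Total via 3: 11 + 16 = 27.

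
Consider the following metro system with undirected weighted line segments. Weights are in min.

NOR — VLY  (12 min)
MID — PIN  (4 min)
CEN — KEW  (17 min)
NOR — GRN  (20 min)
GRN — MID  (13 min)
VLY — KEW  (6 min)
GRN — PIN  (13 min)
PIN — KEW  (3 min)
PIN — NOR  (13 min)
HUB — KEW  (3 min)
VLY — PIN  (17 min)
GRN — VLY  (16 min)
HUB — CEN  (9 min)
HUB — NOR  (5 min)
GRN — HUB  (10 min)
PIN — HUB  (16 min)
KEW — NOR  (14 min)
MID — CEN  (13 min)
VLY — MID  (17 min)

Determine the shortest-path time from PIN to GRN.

Settle nodes by increasing distance from PIN:
PIN: 0
KEW: 3  (via PIN)
MID: 4  (via PIN)
HUB: 6  (via KEW)
VLY: 9  (via KEW)
NOR: 11  (via HUB)
GRN: 13  (via PIN)
Shortest route: PIN–GRN = 13 min.

13 min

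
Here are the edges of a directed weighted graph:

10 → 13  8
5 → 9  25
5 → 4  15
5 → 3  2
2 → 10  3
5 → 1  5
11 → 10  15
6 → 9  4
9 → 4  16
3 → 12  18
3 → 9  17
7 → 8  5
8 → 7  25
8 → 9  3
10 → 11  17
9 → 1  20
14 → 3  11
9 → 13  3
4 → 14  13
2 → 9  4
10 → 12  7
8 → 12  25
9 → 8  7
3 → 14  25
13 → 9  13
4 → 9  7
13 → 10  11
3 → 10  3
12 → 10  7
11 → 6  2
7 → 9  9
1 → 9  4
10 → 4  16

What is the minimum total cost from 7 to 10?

22

Compare a few routes:
7 → 9 → 13 → 10: 9+3+11 = 23
7 → 8 → 9 → 13 → 10: 5+3+3+11 = 22
7 → 8 → 12 → 10: 5+25+7 = 37
The minimum is 22 via 7 → 8 → 9 → 13 → 10.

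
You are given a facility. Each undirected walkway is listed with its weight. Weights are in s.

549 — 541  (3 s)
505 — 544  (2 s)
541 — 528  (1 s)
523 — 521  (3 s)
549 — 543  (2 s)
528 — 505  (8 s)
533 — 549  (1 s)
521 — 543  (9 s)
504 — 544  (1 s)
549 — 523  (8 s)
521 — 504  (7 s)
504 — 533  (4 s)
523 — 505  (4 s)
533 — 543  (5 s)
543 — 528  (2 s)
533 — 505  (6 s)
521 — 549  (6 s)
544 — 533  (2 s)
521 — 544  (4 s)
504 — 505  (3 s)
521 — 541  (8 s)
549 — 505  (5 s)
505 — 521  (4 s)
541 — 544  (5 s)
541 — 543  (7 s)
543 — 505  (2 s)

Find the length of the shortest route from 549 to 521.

Shortest distances from 549:
549: 0
533: 1  (via 549)
543: 2  (via 549)
544: 3  (via 533)
541: 3  (via 549)
504: 4  (via 544)
505: 4  (via 543)
528: 4  (via 543)
521: 6  (via 549)
Shortest route: 549 → 521 = 6 s.

6 s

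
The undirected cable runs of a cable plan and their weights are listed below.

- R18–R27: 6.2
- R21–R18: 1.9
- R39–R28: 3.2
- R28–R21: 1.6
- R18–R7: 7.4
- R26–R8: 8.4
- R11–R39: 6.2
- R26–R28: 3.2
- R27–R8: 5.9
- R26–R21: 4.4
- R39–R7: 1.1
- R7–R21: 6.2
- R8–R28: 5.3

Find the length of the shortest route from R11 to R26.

12.6

Settle nodes by increasing distance from R11:
R11: 0
R39: 6.2  (via R11)
R7: 7.3  (via R39)
R28: 9.4  (via R39)
R21: 11  (via R28)
R26: 12.6  (via R28)
Shortest route: R11 → R39 → R28 → R26 = 12.6.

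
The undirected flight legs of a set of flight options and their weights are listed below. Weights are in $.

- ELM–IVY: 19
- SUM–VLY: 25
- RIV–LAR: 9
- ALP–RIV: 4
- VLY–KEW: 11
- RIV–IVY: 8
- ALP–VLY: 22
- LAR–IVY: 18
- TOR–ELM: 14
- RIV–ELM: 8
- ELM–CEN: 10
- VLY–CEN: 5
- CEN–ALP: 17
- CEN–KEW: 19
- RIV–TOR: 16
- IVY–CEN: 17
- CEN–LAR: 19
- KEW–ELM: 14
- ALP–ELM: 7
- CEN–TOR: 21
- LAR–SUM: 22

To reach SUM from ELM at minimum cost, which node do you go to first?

RIV

Compare a few routes:
ELM - ALP - RIV - LAR - SUM: 7+4+9+22 = 42
ELM - RIV - LAR - SUM: 8+9+22 = 39
ELM - KEW - VLY - SUM: 14+11+25 = 50
ELM - CEN - VLY - SUM: 10+5+25 = 40
Cheapest is ELM - RIV - LAR - SUM at $39.
So from ELM the first move is to RIV.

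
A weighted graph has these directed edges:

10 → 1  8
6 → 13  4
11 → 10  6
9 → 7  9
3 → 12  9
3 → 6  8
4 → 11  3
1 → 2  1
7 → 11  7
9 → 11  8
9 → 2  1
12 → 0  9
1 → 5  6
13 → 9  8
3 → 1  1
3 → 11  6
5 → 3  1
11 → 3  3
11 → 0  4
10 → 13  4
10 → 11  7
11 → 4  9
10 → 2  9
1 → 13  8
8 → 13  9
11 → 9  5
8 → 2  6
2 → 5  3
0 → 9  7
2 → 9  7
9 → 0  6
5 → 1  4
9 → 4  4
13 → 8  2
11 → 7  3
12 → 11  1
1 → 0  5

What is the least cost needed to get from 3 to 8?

Candidate routes:
3 → 1 → 13 → 8: 1+8+2 = 11
3 → 11 → 10 → 13 → 8: 6+6+4+2 = 18
3 → 6 → 13 → 8: 8+4+2 = 14
3 → 12 → 11 → 10 → 13 → 8: 9+1+6+4+2 = 22
The minimum is 11 via 3 → 1 → 13 → 8.

11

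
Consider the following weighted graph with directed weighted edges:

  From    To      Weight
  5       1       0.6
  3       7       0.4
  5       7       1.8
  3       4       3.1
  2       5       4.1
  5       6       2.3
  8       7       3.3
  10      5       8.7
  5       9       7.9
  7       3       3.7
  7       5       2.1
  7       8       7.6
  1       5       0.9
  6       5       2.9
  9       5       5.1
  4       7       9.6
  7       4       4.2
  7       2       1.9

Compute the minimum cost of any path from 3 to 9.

10.4

Settle nodes by increasing distance from 3:
3: 0
7: 0.4  (via 3)
2: 2.3  (via 7)
5: 2.5  (via 7)
1: 3.1  (via 5)
4: 3.1  (via 3)
6: 4.8  (via 5)
8: 8  (via 7)
9: 10.4  (via 5)
Shortest route: 3–7–5–9 = 10.4.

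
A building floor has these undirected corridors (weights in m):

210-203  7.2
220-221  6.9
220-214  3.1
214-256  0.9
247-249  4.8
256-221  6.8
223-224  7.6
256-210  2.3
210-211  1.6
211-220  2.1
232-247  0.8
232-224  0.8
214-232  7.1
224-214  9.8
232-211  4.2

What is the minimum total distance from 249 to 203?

Compare a few routes:
249 → 247 → 232 → 211 → 210 → 203: 4.8+0.8+4.2+1.6+7.2 = 18.6
249 → 247 → 232 → 214 → 256 → 210 → 203: 4.8+0.8+7.1+0.9+2.3+7.2 = 23.1
249 → 247 → 232 → 211 → 220 → 214 → 256 → 210 → 203: 4.8+0.8+4.2+2.1+3.1+0.9+2.3+7.2 = 25.4
Cheapest is 249 → 247 → 232 → 211 → 210 → 203 at 18.6 m.

18.6 m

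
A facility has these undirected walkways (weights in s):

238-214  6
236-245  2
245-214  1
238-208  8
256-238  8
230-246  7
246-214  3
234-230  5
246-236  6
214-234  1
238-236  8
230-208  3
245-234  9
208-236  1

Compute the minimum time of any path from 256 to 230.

19 s

Settle nodes by increasing distance from 256:
256: 0
238: 8  (via 256)
214: 14  (via 238)
234: 15  (via 214)
245: 15  (via 214)
236: 16  (via 238)
208: 16  (via 238)
246: 17  (via 214)
230: 19  (via 208)
Shortest route: 256–238–208–230 = 19 s.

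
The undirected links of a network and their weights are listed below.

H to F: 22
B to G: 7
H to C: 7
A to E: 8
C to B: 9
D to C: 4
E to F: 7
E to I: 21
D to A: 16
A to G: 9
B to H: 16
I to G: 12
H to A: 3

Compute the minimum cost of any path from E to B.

Candidate routes:
E - A - H - B: 8+3+16 = 27
E - A - H - C - B: 8+3+7+9 = 27
E - A - G - B: 8+9+7 = 24
The minimum is 24 via E - A - G - B.

24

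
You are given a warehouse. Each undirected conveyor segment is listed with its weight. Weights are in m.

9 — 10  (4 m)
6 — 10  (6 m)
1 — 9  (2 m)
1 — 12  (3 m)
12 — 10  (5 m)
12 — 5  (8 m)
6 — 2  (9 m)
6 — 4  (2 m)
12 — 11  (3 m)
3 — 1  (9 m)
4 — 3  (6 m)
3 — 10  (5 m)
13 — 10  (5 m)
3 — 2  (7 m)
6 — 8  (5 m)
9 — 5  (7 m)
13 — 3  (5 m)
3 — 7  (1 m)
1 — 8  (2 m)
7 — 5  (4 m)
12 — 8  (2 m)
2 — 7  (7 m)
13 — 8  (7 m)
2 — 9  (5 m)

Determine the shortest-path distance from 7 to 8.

Running Dijkstra from 7:
7: 0
3: 1  (via 7)
5: 4  (via 7)
10: 6  (via 3)
13: 6  (via 3)
2: 7  (via 7)
4: 7  (via 3)
6: 9  (via 4)
1: 10  (via 3)
9: 10  (via 10)
12: 11  (via 10)
8: 12  (via 1)
Shortest route: 7 → 3 → 1 → 8 = 12 m.

12 m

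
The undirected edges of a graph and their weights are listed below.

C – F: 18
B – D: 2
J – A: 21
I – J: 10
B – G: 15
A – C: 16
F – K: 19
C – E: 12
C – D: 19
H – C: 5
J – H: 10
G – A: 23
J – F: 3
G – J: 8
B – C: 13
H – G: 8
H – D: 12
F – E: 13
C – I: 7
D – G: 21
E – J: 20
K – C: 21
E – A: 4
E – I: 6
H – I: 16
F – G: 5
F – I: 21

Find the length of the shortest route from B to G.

Shortest distances from B:
B: 0
D: 2  (via B)
C: 13  (via B)
H: 14  (via D)
G: 15  (via B)
Shortest route: B → G = 15.

15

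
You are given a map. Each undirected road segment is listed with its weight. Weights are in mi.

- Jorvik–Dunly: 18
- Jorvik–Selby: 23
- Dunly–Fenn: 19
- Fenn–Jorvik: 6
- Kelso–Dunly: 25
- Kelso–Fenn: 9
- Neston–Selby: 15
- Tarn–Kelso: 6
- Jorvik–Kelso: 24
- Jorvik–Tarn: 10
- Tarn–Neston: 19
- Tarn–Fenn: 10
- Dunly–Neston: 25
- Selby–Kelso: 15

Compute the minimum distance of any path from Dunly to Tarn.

Shortest distances from Dunly:
Dunly: 0
Jorvik: 18  (via Dunly)
Fenn: 19  (via Dunly)
Kelso: 25  (via Dunly)
Neston: 25  (via Dunly)
Tarn: 28  (via Jorvik)
Shortest route: Dunly–Jorvik–Tarn = 28 mi.

28 mi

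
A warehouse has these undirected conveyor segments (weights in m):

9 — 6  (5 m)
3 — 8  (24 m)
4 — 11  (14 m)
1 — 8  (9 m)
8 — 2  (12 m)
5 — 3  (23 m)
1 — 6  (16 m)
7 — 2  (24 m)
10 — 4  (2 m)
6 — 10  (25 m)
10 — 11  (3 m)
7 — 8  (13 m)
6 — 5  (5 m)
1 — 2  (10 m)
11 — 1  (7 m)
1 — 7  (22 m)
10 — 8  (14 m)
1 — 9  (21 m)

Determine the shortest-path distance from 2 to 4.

22 m

Shortest distances from 2:
2: 0
1: 10  (via 2)
8: 12  (via 2)
11: 17  (via 1)
10: 20  (via 11)
4: 22  (via 10)
Shortest route: 2 → 1 → 11 → 10 → 4 = 22 m.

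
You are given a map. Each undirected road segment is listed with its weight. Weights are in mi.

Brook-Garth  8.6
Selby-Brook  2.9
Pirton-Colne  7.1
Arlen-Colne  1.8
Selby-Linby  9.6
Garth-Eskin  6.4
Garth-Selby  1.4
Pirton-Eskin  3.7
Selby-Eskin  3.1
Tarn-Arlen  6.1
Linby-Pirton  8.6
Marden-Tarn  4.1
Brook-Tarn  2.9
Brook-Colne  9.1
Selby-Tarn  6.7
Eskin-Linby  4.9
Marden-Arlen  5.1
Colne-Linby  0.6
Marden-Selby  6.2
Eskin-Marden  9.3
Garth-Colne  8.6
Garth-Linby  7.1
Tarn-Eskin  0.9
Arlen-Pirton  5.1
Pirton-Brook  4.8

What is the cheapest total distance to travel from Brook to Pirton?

4.8 mi

Shortest distances from Brook:
Brook: 0
Tarn: 2.9  (via Brook)
Selby: 2.9  (via Brook)
Eskin: 3.8  (via Tarn)
Garth: 4.3  (via Selby)
Pirton: 4.8  (via Brook)
Shortest route: Brook → Pirton = 4.8 mi.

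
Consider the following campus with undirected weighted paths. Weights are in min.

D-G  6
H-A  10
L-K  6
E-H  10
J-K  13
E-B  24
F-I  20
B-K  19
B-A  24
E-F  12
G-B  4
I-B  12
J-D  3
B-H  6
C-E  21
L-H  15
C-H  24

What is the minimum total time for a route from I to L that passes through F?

Shortest I→F: I–F = 20
Shortest F→L: F–E–H–L = 37
Total via F: 20 + 37 = 57 min.

57 min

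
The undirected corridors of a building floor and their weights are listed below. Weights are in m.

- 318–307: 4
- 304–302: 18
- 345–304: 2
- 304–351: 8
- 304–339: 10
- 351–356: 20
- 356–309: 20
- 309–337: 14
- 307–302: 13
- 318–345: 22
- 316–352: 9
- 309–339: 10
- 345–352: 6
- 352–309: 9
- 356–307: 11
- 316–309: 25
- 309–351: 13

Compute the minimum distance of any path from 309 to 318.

Compare a few routes:
309–351–304–345–318: 13+8+2+22 = 45
309–352–345–318: 9+6+22 = 37
309–356–307–318: 20+11+4 = 35
309–339–304–345–318: 10+10+2+22 = 44
Cheapest is 309–356–307–318 at 35 m.

35 m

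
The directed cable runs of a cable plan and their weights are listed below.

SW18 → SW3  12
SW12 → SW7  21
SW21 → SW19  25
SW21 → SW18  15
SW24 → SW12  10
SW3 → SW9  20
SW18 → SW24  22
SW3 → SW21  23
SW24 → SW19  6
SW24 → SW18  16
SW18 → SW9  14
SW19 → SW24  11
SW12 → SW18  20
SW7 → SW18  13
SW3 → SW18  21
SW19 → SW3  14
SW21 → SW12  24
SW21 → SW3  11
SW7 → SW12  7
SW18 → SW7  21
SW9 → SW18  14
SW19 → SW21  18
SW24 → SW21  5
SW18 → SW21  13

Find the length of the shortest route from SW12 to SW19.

48

Compare a few routes:
SW12 - SW18 - SW24 - SW19: 20+22+6 = 48
SW12 - SW18 - SW21 - SW19: 20+13+25 = 58
The minimum is 48 via SW12 - SW18 - SW24 - SW19.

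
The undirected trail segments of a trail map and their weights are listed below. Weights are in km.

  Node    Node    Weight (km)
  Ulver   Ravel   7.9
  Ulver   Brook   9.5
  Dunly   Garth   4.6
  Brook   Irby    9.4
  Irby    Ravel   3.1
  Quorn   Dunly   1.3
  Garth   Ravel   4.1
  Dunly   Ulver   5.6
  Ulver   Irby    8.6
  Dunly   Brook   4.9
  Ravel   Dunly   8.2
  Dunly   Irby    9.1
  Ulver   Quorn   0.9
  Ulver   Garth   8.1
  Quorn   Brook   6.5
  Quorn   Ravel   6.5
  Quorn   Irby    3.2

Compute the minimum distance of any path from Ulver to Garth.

Settle nodes by increasing distance from Ulver:
Ulver: 0
Quorn: 0.9  (via Ulver)
Dunly: 2.2  (via Quorn)
Irby: 4.1  (via Quorn)
Garth: 6.8  (via Dunly)
Shortest route: Ulver–Quorn–Dunly–Garth = 6.8 km.

6.8 km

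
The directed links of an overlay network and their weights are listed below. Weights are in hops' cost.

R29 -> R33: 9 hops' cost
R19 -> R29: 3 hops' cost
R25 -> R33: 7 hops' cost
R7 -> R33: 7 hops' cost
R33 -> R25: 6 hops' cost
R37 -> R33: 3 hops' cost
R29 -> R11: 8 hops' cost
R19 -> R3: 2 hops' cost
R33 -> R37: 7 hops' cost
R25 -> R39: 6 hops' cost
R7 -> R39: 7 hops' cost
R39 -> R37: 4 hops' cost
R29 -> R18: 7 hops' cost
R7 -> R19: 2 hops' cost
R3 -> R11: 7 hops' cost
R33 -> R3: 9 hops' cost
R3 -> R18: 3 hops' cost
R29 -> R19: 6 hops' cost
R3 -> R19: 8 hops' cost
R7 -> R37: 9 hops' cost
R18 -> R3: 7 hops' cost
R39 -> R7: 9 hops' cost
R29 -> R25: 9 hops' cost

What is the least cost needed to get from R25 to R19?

Enumerating some paths:
R25–R39–R7–R19: 6+9+2 = 17
R25–R33–R3–R19: 7+9+8 = 24
The minimum is 17 hops' cost via R25–R39–R7–R19.

17 hops' cost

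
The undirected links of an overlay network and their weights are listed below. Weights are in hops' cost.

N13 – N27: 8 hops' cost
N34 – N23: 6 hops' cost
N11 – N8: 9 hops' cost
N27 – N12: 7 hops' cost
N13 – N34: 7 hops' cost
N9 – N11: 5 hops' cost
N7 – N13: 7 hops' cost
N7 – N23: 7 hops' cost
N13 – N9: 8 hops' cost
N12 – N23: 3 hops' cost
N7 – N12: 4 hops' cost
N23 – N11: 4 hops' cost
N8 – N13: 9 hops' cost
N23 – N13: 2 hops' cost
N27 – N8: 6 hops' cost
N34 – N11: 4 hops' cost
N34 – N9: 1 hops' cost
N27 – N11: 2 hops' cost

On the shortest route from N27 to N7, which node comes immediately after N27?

N12

Enumerating some paths:
N27 - N12 - N7: 7+4 = 11
N27 - N11 - N23 - N7: 2+4+7 = 13
N27 - N13 - N7: 8+7 = 15
N27 - N11 - N23 - N12 - N7: 2+4+3+4 = 13
Cheapest is N27 - N12 - N7 at 11 hops' cost.
So from N27 the first move is to N12.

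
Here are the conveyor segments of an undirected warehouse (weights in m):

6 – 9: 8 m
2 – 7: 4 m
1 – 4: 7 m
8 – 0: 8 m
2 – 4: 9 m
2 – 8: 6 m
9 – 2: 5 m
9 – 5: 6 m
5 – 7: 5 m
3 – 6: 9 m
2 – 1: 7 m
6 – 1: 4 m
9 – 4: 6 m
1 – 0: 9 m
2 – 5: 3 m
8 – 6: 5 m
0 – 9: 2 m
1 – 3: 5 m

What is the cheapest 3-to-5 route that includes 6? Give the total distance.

Shortest 3→6: 3–6 = 9
Shortest 6→5: 6–9–5 = 14
Total via 6: 9 + 14 = 23 m.

23 m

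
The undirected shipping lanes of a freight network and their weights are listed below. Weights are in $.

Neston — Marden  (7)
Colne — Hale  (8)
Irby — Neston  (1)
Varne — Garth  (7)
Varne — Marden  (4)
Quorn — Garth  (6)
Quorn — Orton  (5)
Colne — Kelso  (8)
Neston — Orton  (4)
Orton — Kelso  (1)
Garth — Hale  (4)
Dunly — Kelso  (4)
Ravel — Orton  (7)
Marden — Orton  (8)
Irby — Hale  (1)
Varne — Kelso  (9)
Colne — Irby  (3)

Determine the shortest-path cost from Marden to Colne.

Candidate routes:
Marden–Orton–Neston–Irby–Colne: 8+4+1+3 = 16
Marden–Neston–Irby–Colne: 7+1+3 = 11
Cheapest is Marden–Neston–Irby–Colne at $11.

$11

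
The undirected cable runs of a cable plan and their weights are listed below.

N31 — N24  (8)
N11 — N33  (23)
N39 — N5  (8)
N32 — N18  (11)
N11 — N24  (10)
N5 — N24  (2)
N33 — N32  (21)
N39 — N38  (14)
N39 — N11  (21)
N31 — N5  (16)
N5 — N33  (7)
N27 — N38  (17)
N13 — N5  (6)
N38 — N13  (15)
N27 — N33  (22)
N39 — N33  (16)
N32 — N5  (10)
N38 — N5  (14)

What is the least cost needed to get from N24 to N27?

Settle nodes by increasing distance from N24:
N24: 0
N5: 2  (via N24)
N31: 8  (via N24)
N13: 8  (via N5)
N33: 9  (via N5)
N39: 10  (via N5)
N11: 10  (via N24)
N32: 12  (via N5)
N38: 16  (via N5)
N18: 23  (via N32)
N27: 31  (via N33)
Shortest route: N24–N5–N33–N27 = 31.

31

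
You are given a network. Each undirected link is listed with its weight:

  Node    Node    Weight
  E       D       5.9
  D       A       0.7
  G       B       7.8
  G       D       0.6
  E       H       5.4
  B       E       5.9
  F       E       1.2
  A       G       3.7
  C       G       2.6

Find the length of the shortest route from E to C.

Settle nodes by increasing distance from E:
E: 0
F: 1.2  (via E)
H: 5.4  (via E)
B: 5.9  (via E)
D: 5.9  (via E)
G: 6.5  (via D)
A: 6.6  (via D)
C: 9.1  (via G)
Shortest route: E–D–G–C = 9.1.

9.1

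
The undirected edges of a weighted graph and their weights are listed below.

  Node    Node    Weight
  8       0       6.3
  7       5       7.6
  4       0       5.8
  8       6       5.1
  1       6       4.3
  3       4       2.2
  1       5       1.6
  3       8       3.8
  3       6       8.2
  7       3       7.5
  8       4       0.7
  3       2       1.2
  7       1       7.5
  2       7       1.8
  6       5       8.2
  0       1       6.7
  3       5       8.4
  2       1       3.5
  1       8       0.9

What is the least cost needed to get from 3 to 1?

3.8

Settle nodes by increasing distance from 3:
3: 0
2: 1.2  (via 3)
4: 2.2  (via 3)
8: 2.9  (via 4)
7: 3  (via 2)
1: 3.8  (via 8)
Shortest route: 3 → 4 → 8 → 1 = 3.8.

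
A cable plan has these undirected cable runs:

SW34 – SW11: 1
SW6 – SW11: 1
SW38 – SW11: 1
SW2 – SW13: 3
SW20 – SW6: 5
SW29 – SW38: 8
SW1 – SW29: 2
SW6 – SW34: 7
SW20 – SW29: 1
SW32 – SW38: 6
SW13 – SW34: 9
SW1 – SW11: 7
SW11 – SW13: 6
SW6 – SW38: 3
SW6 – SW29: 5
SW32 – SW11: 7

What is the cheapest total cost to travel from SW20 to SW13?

Compare a few routes:
SW20–SW29–SW6–SW11–SW13: 1+5+1+6 = 13
SW20–SW6–SW11–SW13: 5+1+6 = 12
The minimum is 12 via SW20–SW6–SW11–SW13.

12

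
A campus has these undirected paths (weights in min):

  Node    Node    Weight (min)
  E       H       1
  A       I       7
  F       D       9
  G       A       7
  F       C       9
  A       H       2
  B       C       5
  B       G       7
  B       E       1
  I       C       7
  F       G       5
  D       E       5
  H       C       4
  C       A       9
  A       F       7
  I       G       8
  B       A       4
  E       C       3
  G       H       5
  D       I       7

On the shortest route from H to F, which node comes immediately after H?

A

Compare a few routes:
H–G–F: 5+5 = 10
H–E–B–A–F: 1+1+4+7 = 13
H–A–F: 2+7 = 9
H–E–C–F: 1+3+9 = 13
The minimum is 9 min via H–A–F.
So from H the first move is to A.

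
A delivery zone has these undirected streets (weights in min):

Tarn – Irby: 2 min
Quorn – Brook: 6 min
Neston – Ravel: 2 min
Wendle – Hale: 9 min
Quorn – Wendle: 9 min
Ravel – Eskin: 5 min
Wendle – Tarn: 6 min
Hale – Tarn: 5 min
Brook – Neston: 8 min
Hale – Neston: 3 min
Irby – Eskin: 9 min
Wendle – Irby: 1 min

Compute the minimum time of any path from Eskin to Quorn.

Shortest distances from Eskin:
Eskin: 0
Ravel: 5  (via Eskin)
Neston: 7  (via Ravel)
Irby: 9  (via Eskin)
Wendle: 10  (via Irby)
Hale: 10  (via Neston)
Tarn: 11  (via Irby)
Brook: 15  (via Neston)
Quorn: 19  (via Wendle)
Shortest route: Eskin → Irby → Wendle → Quorn = 19 min.

19 min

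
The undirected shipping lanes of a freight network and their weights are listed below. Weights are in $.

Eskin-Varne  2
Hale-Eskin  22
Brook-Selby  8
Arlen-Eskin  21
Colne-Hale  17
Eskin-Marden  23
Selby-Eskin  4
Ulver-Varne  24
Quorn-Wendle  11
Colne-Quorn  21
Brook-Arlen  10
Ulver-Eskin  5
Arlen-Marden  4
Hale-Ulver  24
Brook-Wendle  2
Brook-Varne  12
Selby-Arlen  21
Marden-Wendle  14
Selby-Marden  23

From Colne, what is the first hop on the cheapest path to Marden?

Quorn

Compare a few routes:
Colne - Quorn - Wendle - Brook - Arlen - Marden: 21+11+2+10+4 = 48
Colne - Quorn - Wendle - Marden: 21+11+14 = 46
The minimum is $46 via Colne - Quorn - Wendle - Marden.
So from Colne the first move is to Quorn.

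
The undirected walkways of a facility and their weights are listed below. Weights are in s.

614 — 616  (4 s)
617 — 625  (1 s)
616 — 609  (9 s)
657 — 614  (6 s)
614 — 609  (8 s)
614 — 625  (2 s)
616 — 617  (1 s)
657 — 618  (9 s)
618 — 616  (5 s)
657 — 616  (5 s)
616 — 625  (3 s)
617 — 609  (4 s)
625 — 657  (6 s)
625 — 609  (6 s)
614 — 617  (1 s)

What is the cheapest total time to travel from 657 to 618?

Compare a few routes:
657–614–617–616–618: 6+1+1+5 = 13
657–618: 9 = 9
657–616–618: 5+5 = 10
The minimum is 9 s via 657–618.

9 s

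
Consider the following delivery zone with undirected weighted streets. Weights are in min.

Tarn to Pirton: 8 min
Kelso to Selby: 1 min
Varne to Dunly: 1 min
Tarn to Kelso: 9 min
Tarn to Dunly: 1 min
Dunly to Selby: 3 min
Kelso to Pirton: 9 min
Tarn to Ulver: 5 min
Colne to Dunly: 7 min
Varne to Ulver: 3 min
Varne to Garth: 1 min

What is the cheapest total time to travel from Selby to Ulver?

Compare a few routes:
Selby → Dunly → Varne → Ulver: 3+1+3 = 7
Selby → Dunly → Tarn → Ulver: 3+1+5 = 9
The minimum is 7 min via Selby → Dunly → Varne → Ulver.

7 min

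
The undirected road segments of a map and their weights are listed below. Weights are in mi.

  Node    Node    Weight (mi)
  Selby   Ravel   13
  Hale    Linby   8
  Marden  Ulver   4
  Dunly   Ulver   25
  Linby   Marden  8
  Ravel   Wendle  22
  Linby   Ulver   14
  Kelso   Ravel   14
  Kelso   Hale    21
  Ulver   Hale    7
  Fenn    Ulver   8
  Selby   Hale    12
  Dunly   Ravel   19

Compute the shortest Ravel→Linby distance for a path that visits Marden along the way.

44 mi

Best Ravel to Marden: Ravel → Selby → Hale → Ulver → Marden costing 36
Best Marden to Linby: Marden → Linby costing 8
Total via Marden: 36 + 8 = 44 mi.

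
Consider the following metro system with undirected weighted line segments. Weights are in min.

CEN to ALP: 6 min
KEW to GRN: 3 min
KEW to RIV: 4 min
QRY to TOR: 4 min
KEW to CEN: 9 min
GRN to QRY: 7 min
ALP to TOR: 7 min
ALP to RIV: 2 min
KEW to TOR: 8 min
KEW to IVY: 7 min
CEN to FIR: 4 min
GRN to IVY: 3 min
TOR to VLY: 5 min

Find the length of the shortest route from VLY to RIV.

Compare a few routes:
VLY → TOR → ALP → RIV: 5+7+2 = 14
VLY → TOR → QRY → GRN → KEW → RIV: 5+4+7+3+4 = 23
VLY → TOR → KEW → RIV: 5+8+4 = 17
VLY → TOR → KEW → CEN → ALP → RIV: 5+8+9+6+2 = 30
Cheapest is VLY → TOR → ALP → RIV at 14 min.

14 min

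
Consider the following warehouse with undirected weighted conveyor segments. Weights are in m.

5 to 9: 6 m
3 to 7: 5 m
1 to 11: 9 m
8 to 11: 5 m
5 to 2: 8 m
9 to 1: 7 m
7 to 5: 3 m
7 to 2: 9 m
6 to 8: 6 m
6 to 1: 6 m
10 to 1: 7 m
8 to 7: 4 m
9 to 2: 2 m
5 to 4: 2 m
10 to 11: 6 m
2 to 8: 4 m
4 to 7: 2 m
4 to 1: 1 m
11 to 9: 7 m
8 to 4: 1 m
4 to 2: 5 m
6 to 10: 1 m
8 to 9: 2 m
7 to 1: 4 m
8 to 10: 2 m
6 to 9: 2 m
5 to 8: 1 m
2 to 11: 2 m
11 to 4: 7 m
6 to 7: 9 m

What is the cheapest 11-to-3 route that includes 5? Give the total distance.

14 m

Shortest 11→5: 11 → 8 → 5 = 6
Best 5 to 3: 5 → 7 → 3 costing 8
Total via 5: 6 + 8 = 14 m.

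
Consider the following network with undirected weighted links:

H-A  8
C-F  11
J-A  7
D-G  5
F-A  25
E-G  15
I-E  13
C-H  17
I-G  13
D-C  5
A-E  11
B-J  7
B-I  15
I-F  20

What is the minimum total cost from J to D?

37

Running Dijkstra from J:
J: 0
A: 7  (via J)
B: 7  (via J)
H: 15  (via A)
E: 18  (via A)
I: 22  (via B)
C: 32  (via H)
F: 32  (via A)
G: 33  (via E)
D: 37  (via C)
Shortest route: J → A → H → C → D = 37.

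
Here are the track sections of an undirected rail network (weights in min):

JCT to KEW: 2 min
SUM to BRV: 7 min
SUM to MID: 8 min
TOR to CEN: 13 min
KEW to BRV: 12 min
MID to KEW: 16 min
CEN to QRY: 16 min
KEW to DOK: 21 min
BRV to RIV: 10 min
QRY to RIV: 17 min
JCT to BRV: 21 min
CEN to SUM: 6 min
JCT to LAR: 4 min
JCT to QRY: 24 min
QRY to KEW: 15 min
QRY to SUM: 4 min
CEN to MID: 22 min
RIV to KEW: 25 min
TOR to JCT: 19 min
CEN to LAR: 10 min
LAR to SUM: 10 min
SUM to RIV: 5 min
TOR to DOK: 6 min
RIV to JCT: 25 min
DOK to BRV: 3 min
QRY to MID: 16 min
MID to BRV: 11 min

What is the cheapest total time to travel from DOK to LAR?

20 min

Enumerating some paths:
DOK → BRV → SUM → LAR: 3+7+10 = 20
DOK → BRV → KEW → JCT → LAR: 3+12+2+4 = 21
Cheapest is DOK → BRV → SUM → LAR at 20 min.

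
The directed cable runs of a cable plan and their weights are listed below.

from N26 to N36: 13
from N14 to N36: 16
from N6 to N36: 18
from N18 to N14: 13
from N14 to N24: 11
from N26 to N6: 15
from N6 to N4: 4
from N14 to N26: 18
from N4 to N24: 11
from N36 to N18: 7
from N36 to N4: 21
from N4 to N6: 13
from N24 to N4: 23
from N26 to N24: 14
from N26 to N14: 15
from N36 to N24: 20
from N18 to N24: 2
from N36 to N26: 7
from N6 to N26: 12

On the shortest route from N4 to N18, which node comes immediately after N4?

N6

Compare a few routes:
N4 - N6 - N26 - N36 - N18: 13+12+13+7 = 45
N4 - N6 - N36 - N18: 13+18+7 = 38
N4 - N6 - N26 - N14 - N36 - N18: 13+12+15+16+7 = 63
Cheapest is N4 - N6 - N36 - N18 at 38.
So from N4 the first move is to N6.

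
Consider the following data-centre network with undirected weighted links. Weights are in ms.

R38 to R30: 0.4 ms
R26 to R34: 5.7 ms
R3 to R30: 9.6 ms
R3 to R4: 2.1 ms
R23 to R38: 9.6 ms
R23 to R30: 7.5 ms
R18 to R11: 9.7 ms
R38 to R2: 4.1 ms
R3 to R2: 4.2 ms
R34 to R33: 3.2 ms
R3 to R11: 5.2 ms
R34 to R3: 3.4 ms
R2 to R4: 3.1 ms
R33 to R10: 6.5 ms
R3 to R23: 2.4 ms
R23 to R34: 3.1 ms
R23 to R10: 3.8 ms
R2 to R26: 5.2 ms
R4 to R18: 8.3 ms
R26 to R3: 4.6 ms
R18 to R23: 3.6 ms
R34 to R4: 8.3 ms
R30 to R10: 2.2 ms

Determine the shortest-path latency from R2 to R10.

6.7 ms

Settle nodes by increasing distance from R2:
R2: 0
R4: 3.1  (via R2)
R38: 4.1  (via R2)
R3: 4.2  (via R2)
R30: 4.5  (via R38)
R26: 5.2  (via R2)
R23: 6.6  (via R3)
R10: 6.7  (via R30)
Shortest route: R2–R38–R30–R10 = 6.7 ms.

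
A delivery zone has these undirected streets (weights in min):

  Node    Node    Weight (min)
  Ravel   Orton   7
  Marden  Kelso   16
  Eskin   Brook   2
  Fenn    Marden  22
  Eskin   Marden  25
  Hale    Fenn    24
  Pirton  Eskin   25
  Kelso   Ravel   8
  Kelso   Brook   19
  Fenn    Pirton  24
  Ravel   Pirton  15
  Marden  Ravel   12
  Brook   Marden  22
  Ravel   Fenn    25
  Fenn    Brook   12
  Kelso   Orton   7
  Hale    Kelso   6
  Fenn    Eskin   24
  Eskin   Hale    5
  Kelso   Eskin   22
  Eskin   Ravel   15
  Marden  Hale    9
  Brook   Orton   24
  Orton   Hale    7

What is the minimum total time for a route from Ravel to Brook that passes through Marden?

Shortest Ravel→Marden: Ravel → Marden = 12
Best Marden to Brook: Marden → Hale → Eskin → Brook costing 16
Total via Marden: 12 + 16 = 28 min.

28 min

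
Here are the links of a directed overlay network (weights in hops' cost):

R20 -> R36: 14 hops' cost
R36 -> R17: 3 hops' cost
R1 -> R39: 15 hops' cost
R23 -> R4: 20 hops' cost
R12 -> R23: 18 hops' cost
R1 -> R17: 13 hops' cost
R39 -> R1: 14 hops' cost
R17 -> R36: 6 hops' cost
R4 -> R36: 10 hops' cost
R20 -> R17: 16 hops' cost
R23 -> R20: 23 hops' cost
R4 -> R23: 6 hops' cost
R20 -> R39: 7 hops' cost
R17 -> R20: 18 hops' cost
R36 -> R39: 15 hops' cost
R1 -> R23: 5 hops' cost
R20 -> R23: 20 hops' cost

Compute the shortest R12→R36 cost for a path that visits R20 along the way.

Shortest R12→R20: R12–R23–R20 = 41
Best R20 to R36: R20–R36 costing 14
Total via R20: 41 + 14 = 55 hops' cost.

55 hops' cost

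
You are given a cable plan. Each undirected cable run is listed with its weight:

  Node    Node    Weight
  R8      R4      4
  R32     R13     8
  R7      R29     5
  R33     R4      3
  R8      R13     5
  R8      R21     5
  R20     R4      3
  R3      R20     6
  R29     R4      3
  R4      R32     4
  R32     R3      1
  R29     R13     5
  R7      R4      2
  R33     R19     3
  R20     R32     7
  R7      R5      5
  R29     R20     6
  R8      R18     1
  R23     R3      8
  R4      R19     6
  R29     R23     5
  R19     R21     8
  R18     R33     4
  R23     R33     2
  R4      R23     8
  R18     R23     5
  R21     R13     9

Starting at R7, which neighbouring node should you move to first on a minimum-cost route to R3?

R4

Candidate routes:
R7 → R4 → R20 → R3: 2+3+6 = 11
R7 → R4 → R32 → R3: 2+4+1 = 7
The minimum is 7 via R7 → R4 → R32 → R3.
So from R7 the first move is to R4.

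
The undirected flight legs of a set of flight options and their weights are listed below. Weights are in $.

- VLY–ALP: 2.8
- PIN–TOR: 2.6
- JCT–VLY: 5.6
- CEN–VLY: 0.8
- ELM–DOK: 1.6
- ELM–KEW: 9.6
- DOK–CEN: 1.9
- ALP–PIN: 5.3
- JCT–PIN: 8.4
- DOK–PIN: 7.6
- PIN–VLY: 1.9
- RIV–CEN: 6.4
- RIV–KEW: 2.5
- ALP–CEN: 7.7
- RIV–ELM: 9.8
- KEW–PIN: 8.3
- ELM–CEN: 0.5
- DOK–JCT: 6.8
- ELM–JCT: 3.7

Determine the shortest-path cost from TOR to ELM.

$5.8

Compare a few routes:
TOR–PIN–VLY–CEN–ELM: 2.6+1.9+0.8+0.5 = 5.8
TOR–PIN–VLY–CEN–DOK–ELM: 2.6+1.9+0.8+1.9+1.6 = 8.8
Cheapest is TOR–PIN–VLY–CEN–ELM at $5.8.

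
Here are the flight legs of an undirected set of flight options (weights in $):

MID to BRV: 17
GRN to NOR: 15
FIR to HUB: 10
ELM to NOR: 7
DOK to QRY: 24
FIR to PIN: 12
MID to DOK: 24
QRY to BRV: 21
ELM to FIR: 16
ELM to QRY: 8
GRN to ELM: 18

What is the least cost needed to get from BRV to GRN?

Enumerating some paths:
BRV - QRY - ELM - NOR - GRN: 21+8+7+15 = 51
BRV - QRY - ELM - GRN: 21+8+18 = 47
Cheapest is BRV - QRY - ELM - GRN at $47.

$47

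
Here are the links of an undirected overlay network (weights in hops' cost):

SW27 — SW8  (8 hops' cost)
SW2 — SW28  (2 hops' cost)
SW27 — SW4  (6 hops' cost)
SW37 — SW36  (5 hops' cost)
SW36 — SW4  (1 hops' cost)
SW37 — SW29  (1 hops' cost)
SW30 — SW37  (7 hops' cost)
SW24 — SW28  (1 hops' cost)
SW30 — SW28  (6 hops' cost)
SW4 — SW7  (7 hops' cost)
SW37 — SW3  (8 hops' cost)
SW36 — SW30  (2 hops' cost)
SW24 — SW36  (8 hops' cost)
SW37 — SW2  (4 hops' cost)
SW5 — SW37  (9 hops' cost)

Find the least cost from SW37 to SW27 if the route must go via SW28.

Shortest SW37→SW28: SW37–SW2–SW28 = 6
Shortest SW28→SW27: SW28–SW30–SW36–SW4–SW27 = 15
Total via SW28: 6 + 15 = 21 hops' cost.

21 hops' cost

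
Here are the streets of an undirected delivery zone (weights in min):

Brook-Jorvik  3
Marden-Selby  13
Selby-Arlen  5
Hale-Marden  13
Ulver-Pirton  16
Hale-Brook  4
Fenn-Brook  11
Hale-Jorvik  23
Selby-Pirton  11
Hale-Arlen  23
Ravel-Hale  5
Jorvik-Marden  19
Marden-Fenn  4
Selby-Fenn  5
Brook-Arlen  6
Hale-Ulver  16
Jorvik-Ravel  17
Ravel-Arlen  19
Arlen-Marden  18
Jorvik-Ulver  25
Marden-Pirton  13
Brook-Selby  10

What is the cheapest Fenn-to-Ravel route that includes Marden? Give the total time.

Shortest Fenn→Marden: Fenn → Marden = 4
Best Marden to Ravel: Marden → Hale → Ravel costing 18
Total via Marden: 4 + 18 = 22 min.

22 min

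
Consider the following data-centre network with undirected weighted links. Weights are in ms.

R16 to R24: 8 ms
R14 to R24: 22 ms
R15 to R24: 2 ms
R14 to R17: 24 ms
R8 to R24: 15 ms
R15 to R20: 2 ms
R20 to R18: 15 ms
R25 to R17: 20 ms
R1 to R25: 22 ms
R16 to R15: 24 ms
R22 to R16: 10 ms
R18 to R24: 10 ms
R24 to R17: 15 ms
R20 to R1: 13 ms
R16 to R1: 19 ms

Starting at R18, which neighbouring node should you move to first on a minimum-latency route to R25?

R24

Compare a few routes:
R18–R24–R17–R25: 10+15+20 = 45
R18–R24–R15–R20–R1–R25: 10+2+2+13+22 = 49
The minimum is 45 ms via R18–R24–R17–R25.
So from R18 the first move is to R24.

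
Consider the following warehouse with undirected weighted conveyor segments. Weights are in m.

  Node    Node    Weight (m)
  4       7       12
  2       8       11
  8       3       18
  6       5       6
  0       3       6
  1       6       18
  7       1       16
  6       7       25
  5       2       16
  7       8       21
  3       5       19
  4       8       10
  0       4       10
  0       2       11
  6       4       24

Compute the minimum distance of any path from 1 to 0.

38 m

Running Dijkstra from 1:
1: 0
7: 16  (via 1)
6: 18  (via 1)
5: 24  (via 6)
4: 28  (via 7)
8: 37  (via 7)
0: 38  (via 4)
Shortest route: 1 → 7 → 4 → 0 = 38 m.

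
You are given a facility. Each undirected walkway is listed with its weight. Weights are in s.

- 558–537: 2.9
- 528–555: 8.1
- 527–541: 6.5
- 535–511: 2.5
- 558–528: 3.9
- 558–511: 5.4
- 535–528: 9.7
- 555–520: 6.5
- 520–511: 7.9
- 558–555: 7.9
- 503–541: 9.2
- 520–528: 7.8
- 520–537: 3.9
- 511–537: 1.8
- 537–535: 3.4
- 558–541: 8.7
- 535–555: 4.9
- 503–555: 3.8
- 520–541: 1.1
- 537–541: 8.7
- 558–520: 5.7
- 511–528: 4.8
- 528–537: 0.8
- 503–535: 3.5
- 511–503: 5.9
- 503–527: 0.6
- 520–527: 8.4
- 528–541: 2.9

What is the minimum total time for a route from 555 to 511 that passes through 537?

10.1 s

Best 555 to 537: 555–535–537 costing 8.3
Best 537 to 511: 537–511 costing 1.8
Total via 537: 8.3 + 1.8 = 10.1 s.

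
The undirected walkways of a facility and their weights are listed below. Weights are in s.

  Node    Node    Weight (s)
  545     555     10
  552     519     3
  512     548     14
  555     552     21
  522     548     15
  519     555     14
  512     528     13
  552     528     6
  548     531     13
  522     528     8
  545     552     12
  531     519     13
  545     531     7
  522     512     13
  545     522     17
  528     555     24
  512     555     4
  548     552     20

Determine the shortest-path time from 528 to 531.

Compare a few routes:
528–522–545–531: 8+17+7 = 32
528–552–519–531: 6+3+13 = 22
528–552–545–531: 6+12+7 = 25
528–512–555–545–531: 13+4+10+7 = 34
The minimum is 22 s via 528–552–519–531.

22 s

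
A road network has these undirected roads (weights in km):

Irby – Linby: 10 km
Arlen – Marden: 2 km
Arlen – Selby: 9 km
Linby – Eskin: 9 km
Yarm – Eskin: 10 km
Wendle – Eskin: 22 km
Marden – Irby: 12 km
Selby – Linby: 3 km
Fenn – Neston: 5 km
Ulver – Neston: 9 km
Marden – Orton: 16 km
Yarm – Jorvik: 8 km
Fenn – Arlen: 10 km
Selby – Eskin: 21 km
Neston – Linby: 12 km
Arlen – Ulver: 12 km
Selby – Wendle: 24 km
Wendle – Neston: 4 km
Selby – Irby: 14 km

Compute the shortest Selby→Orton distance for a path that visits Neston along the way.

48 km

Shortest Selby→Neston: Selby → Linby → Neston = 15
Shortest Neston→Orton: Neston → Fenn → Arlen → Marden → Orton = 33
Total via Neston: 15 + 33 = 48 km.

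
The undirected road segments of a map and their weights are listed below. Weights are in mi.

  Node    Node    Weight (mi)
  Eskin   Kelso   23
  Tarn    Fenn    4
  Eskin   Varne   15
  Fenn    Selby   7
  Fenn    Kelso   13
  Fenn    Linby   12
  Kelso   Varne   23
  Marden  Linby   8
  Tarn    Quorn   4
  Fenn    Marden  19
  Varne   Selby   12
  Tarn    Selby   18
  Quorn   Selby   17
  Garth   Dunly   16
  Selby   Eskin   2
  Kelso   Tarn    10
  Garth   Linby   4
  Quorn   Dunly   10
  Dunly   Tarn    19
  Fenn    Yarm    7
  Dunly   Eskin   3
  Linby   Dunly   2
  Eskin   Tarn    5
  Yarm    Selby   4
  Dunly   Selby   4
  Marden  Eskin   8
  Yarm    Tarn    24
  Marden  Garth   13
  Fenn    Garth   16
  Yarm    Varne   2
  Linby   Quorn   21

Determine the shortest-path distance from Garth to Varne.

16 mi

Compare a few routes:
Garth → Linby → Dunly → Eskin → Selby → Yarm → Varne: 4+2+3+2+4+2 = 17
Garth → Linby → Dunly → Selby → Yarm → Varne: 4+2+4+4+2 = 16
Garth → Linby → Dunly → Eskin → Selby → Varne: 4+2+3+2+12 = 23
Garth → Linby → Dunly → Selby → Varne: 4+2+4+12 = 22
Cheapest is Garth → Linby → Dunly → Selby → Yarm → Varne at 16 mi.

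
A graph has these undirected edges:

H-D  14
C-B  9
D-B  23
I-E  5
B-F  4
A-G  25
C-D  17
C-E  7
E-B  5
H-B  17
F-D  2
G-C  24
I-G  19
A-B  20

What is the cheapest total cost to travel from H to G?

Shortest distances from H:
H: 0
D: 14  (via H)
F: 16  (via D)
B: 17  (via H)
E: 22  (via B)
C: 26  (via B)
I: 27  (via E)
A: 37  (via B)
G: 46  (via I)
Shortest route: H–B–E–I–G = 46.

46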